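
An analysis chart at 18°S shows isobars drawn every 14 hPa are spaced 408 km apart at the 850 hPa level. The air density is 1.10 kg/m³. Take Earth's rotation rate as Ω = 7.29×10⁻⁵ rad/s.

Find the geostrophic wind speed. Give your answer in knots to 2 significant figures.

Coriolis parameter at 18°S:
f = 2Ω sin φ = 2 × 7.29×10⁻⁵ × sin 18° = 4.51×10⁻⁵ s⁻¹
Pressure gradient: |∂P/∂n| = 1400 Pa / 408000 m = 3.43×10⁻³ Pa/m
Geostrophic balance (pressure-gradient force = Coriolis force):
V_g = (1/(fρ)) |∂P/∂n| = 3.43×10⁻³ / (4.51×10⁻⁵ × 1.10) = 69.2 m/s
Converting: 69.2 m/s × 1.944 = 130 knots

130 knots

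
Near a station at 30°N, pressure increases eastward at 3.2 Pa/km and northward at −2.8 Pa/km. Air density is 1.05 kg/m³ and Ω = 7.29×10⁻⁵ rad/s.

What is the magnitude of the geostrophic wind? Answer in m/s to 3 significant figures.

55.5 m/s

Coriolis parameter at 30°N:
f = 2Ω sin φ = 2 × 7.29×10⁻⁵ × sin 30° = 7.29×10⁻⁵ s⁻¹
Component geostrophic relations (x east, y north):
u_g = −(1/(fρ)) ∂P/∂y,  v_g = (1/(fρ)) ∂P/∂x
u_g = −(−2.8×10⁻³)/(7.29×10⁻⁵ × 1.05) = 36.6 m/s;  v_g = (3.2×10⁻³)/(7.29×10⁻⁵ × 1.05) = 41.8 m/s
|V_g| = √(u_g² + v_g²) = 55.5 m/s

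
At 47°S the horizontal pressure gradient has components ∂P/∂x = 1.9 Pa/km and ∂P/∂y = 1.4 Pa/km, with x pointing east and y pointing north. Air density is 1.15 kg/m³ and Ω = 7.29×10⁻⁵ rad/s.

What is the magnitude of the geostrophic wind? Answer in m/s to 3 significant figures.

19.2 m/s

Coriolis parameter at 47°S:
f = 2Ω sin φ = 2 × 7.29×10⁻⁵ × sin 47° = 1.07×10⁻⁴ s⁻¹
In the Southern Hemisphere f is negative: f = −1.07×10⁻⁴ s⁻¹.
Component geostrophic relations (x east, y north):
u_g = −(1/(fρ)) ∂P/∂y,  v_g = (1/(fρ)) ∂P/∂x
u_g = −(1.4×10⁻³)/(−1.07×10⁻⁴ × 1.15) = 11.4 m/s;  v_g = (1.9×10⁻³)/(−1.07×10⁻⁴ × 1.15) = −15.5 m/s
|V_g| = √(u_g² + v_g²) = 19.2 m/s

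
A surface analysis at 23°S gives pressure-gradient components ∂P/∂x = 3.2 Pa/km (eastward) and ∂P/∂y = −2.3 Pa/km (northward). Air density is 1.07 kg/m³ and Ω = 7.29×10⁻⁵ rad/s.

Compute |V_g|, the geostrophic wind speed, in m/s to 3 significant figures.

Coriolis parameter at 23°S:
f = 2Ω sin φ = 2 × 7.29×10⁻⁵ × sin 23° = 5.70×10⁻⁵ s⁻¹
In the Southern Hemisphere f is negative: f = −5.70×10⁻⁵ s⁻¹.
Component geostrophic relations (x east, y north):
u_g = −(1/(fρ)) ∂P/∂y,  v_g = (1/(fρ)) ∂P/∂x
u_g = −(−2.3×10⁻³)/(−5.70×10⁻⁵ × 1.07) = −37.7 m/s;  v_g = (3.2×10⁻³)/(−5.70×10⁻⁵ × 1.07) = −52.5 m/s
|V_g| = √(u_g² + v_g²) = 64.6 m/s

64.6 m/s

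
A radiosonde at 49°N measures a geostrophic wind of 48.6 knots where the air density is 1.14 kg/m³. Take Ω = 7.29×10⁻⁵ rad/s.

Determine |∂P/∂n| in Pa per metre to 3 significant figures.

3.14×10⁻³ Pa/m

Coriolis parameter at 49°N:
f = 2Ω sin φ = 2 × 7.29×10⁻⁵ × sin 49° = 1.10×10⁻⁴ s⁻¹
Wind speed in SI: 48.6 knots = 25.0 m/s
Geostrophic balance rearranged: |∂P/∂n| = f ρ V_g
|∂P/∂n| = 1.10×10⁻⁴ × 1.14 × 25.0 = 3.14×10⁻³ Pa/m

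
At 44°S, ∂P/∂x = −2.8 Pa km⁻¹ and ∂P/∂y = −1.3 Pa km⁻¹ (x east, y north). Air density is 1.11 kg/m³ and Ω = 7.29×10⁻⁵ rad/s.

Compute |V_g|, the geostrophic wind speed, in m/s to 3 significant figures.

27.5 m/s

Coriolis parameter at 44°S:
f = 2Ω sin φ = 2 × 7.29×10⁻⁵ × sin 44° = 1.01×10⁻⁴ s⁻¹
In the Southern Hemisphere f is negative: f = −1.01×10⁻⁴ s⁻¹.
Component geostrophic relations (x east, y north):
u_g = −(1/(fρ)) ∂P/∂y,  v_g = (1/(fρ)) ∂P/∂x
u_g = −(−1.3×10⁻³)/(−1.01×10⁻⁴ × 1.11) = −11.6 m/s;  v_g = (−2.8×10⁻³)/(−1.01×10⁻⁴ × 1.11) = 24.9 m/s
|V_g| = √(u_g² + v_g²) = 27.5 m/s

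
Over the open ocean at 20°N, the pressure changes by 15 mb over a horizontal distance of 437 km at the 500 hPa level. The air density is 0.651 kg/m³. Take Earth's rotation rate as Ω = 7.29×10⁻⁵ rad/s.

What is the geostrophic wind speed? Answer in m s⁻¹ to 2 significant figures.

110 m s⁻¹

Coriolis parameter at 20°N:
f = 2Ω sin φ = 2 × 7.29×10⁻⁵ × sin 20° = 4.99×10⁻⁵ s⁻¹
Pressure gradient: |∂P/∂n| = 1500 Pa / 437000 m = 3.43×10⁻³ Pa/m
Geostrophic balance (pressure-gradient force = Coriolis force):
V_g = (1/(fρ)) |∂P/∂n| = 3.43×10⁻³ / (4.99×10⁻⁵ × 0.651) = 106 m/s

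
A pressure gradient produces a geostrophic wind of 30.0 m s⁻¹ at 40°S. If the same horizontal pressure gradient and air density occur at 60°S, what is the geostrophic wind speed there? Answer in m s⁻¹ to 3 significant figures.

22.3 m s⁻¹

With the same pressure gradient and density, V_g ∝ 1/f ∝ 1/sin φ.
V₂ = V₁ · sin φ₁ / sin φ₂ = 30.0 × sin 40° / sin 60°
V₂ = 30.0 × 0.6428/0.8660 = 22.3 m s⁻¹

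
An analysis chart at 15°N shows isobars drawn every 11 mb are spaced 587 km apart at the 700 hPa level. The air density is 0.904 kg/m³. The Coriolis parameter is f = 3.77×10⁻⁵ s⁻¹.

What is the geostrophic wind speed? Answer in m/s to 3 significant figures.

Pressure gradient: |∂P/∂n| = 1100 Pa / 587000 m = 1.87×10⁻³ Pa/m
Geostrophic balance (pressure-gradient force = Coriolis force):
V_g = (1/(fρ)) |∂P/∂n| = 1.87×10⁻³ / (3.77×10⁻⁵ × 0.904) = 55.0 m/s

55.0 m/s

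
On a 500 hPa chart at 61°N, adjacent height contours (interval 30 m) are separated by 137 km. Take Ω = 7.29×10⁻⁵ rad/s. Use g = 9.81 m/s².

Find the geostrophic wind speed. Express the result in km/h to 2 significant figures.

61 km/h

Coriolis parameter at 61°N:
f = 2Ω sin φ = 2 × 7.29×10⁻⁵ × sin 61° = 1.28×10⁻⁴ s⁻¹
Height gradient: |∂Z/∂n| = 30 m / 137000 m = 2.19×10⁻⁴
On a pressure surface, geostrophic balance gives V_g = (g/f)|∂Z/∂n|:
V_g = 9.81 × 2.19×10⁻⁴ / 1.28×10⁻⁴ = 16.8 m/s
Converting: 16.8 m/s × 3.6 = 61 km/h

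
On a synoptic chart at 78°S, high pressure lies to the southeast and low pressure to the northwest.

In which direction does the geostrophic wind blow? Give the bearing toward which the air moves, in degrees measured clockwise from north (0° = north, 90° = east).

225°

The pressure-gradient force points toward the northwest (bearing 315°).
Geostrophic balance: in the Southern Hemisphere the Coriolis force deflects motion to the left, so the geostrophic wind blows 90° to the left of the pressure-gradient force (low pressure on the right).
Rotating 315° by 90° counterclockwise gives 225° — the wind blows toward the southwest.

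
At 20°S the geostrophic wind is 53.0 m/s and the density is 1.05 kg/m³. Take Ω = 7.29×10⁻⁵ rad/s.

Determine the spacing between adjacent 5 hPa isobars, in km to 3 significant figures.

180 km

Coriolis parameter at 20°S:
f = 2Ω sin φ = 2 × 7.29×10⁻⁵ × sin 20° = 4.99×10⁻⁵ s⁻¹
Geostrophic balance rearranged: |∂P/∂n| = f ρ V_g
|∂P/∂n| = 4.99×10⁻⁵ × 1.05 × 53.0 = 2.78×10⁻³ Pa/m
Isobar spacing: Δn = ΔP/|∂P/∂n| = 500 Pa / 2.78×10⁻³ Pa/m = 180175 m ≈ 180 km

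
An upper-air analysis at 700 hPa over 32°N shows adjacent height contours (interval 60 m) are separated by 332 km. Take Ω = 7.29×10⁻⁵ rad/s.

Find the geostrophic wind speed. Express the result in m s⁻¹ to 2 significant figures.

23 m s⁻¹

Coriolis parameter at 32°N:
f = 2Ω sin φ = 2 × 7.29×10⁻⁵ × sin 32° = 7.73×10⁻⁵ s⁻¹
Height gradient: |∂Z/∂n| = 60 m / 332000 m = 1.81×10⁻⁴
On a pressure surface, geostrophic balance gives V_g = (g/f)|∂Z/∂n|:
V_g = 9.81 × 1.81×10⁻⁴ / 7.73×10⁻⁵ = 22.9 m/s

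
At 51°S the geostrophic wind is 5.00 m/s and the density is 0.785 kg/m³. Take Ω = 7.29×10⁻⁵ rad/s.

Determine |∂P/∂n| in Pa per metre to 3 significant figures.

Coriolis parameter at 51°S:
f = 2Ω sin φ = 2 × 7.29×10⁻⁵ × sin 51° = 1.13×10⁻⁴ s⁻¹
Geostrophic balance rearranged: |∂P/∂n| = f ρ V_g
|∂P/∂n| = 1.13×10⁻⁴ × 0.785 × 5.00 = 4.45×10⁻⁴ Pa/m

4.45×10⁻⁴ Pa/m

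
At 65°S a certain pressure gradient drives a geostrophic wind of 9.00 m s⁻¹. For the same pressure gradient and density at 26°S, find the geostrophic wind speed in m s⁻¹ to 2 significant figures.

19 m s⁻¹

With the same pressure gradient and density, V_g ∝ 1/f ∝ 1/sin φ.
V₂ = V₁ · sin φ₁ / sin φ₂ = 9.00 × sin 65° / sin 26°
V₂ = 9.00 × 0.9063/0.4384 = 19 m s⁻¹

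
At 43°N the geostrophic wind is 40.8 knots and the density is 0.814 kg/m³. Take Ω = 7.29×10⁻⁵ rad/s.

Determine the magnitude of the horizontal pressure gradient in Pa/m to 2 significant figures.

1.7×10⁻³ Pa/m

Coriolis parameter at 43°N:
f = 2Ω sin φ = 2 × 7.29×10⁻⁵ × sin 43° = 9.94×10⁻⁵ s⁻¹
Wind speed in SI: 40.8 knots = 21.0 m/s
Geostrophic balance rearranged: |∂P/∂n| = f ρ V_g
|∂P/∂n| = 9.94×10⁻⁵ × 0.814 × 21.0 = 1.70×10⁻³ Pa/m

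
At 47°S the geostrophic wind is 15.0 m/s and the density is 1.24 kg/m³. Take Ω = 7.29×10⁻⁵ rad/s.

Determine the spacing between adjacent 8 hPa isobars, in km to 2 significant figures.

Coriolis parameter at 47°S:
f = 2Ω sin φ = 2 × 7.29×10⁻⁵ × sin 47° = 1.07×10⁻⁴ s⁻¹
Geostrophic balance rearranged: |∂P/∂n| = f ρ V_g
|∂P/∂n| = 1.07×10⁻⁴ × 1.24 × 15.0 = 1.98×10⁻³ Pa/m
Isobar spacing: Δn = ΔP/|∂P/∂n| = 800 Pa / 1.98×10⁻³ Pa/m = 403359 m ≈ 400 km

400 km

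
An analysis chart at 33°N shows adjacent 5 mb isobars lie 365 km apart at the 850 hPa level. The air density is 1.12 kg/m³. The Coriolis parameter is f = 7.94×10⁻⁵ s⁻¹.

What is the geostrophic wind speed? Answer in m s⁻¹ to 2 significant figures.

15 m s⁻¹

Pressure gradient: |∂P/∂n| = 500 Pa / 365000 m = 1.37×10⁻³ Pa/m
Geostrophic balance (pressure-gradient force = Coriolis force):
V_g = (1/(fρ)) |∂P/∂n| = 1.37×10⁻³ / (7.94×10⁻⁵ × 1.12) = 15.4 m/s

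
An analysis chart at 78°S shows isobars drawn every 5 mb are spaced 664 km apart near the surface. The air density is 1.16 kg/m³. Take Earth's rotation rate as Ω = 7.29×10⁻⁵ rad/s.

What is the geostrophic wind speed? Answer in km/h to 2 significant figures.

Coriolis parameter at 78°S:
f = 2Ω sin φ = 2 × 7.29×10⁻⁵ × sin 78° = 1.43×10⁻⁴ s⁻¹
Pressure gradient: |∂P/∂n| = 500 Pa / 664000 m = 7.53×10⁻⁴ Pa/m
Geostrophic balance (pressure-gradient force = Coriolis force):
V_g = (1/(fρ)) |∂P/∂n| = 7.53×10⁻⁴ / (1.43×10⁻⁴ × 1.16) = 4.55 m/s
Converting: 4.55 m/s × 3.6 = 16 km/h

16 km/h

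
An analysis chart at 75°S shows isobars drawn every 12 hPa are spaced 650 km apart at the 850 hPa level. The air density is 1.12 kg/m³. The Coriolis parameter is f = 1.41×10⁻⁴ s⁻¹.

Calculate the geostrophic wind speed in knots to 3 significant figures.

Pressure gradient: |∂P/∂n| = 1200 Pa / 650000 m = 1.85×10⁻³ Pa/m
Geostrophic balance (pressure-gradient force = Coriolis force):
V_g = (1/(fρ)) |∂P/∂n| = 1.85×10⁻³ / (1.41×10⁻⁴ × 1.12) = 11.7 m/s
Converting: 11.7 m/s × 1.944 = 22.7 knots

22.7 knots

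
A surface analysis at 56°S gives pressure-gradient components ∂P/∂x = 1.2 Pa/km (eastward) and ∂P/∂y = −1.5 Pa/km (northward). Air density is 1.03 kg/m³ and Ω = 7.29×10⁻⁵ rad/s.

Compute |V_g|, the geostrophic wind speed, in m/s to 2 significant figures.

15 m/s

Coriolis parameter at 56°S:
f = 2Ω sin φ = 2 × 7.29×10⁻⁵ × sin 56° = 1.21×10⁻⁴ s⁻¹
In the Southern Hemisphere f is negative: f = −1.21×10⁻⁴ s⁻¹.
Component geostrophic relations (x east, y north):
u_g = −(1/(fρ)) ∂P/∂y,  v_g = (1/(fρ)) ∂P/∂x
u_g = −(−1.5×10⁻³)/(−1.21×10⁻⁴ × 1.03) = −12.0 m/s;  v_g = (1.2×10⁻³)/(−1.21×10⁻⁴ × 1.03) = −9.64 m/s
|V_g| = √(u_g² + v_g²) = 15.4 m/s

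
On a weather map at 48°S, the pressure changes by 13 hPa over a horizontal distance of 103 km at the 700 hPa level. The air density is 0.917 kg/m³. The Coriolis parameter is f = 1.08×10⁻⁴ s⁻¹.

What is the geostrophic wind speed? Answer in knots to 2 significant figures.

250 knots

Pressure gradient: |∂P/∂n| = 1300 Pa / 103000 m = 1.26×10⁻² Pa/m
Geostrophic balance (pressure-gradient force = Coriolis force):
V_g = (1/(fρ)) |∂P/∂n| = 1.26×10⁻² / (1.08×10⁻⁴ × 0.917) = 127 m/s
Converting: 127 m/s × 1.944 = 250 knots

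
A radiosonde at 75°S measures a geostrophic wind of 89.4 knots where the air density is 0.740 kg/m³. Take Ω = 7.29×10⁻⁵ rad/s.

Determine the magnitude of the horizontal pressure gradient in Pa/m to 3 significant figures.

Coriolis parameter at 75°S:
f = 2Ω sin φ = 2 × 7.29×10⁻⁵ × sin 75° = 1.41×10⁻⁴ s⁻¹
Wind speed in SI: 89.4 knots = 46.0 m/s
Geostrophic balance rearranged: |∂P/∂n| = f ρ V_g
|∂P/∂n| = 1.41×10⁻⁴ × 0.740 × 46.0 = 4.79×10⁻³ Pa/m

4.79×10⁻³ Pa/m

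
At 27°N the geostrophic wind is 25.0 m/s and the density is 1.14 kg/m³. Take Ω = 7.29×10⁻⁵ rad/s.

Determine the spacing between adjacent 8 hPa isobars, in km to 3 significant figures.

424 km

Coriolis parameter at 27°N:
f = 2Ω sin φ = 2 × 7.29×10⁻⁵ × sin 27° = 6.62×10⁻⁵ s⁻¹
Geostrophic balance rearranged: |∂P/∂n| = f ρ V_g
|∂P/∂n| = 6.62×10⁻⁵ × 1.14 × 25.0 = 1.89×10⁻³ Pa/m
Isobar spacing: Δn = ΔP/|∂P/∂n| = 800 Pa / 1.89×10⁻³ Pa/m = 424073 m ≈ 424 km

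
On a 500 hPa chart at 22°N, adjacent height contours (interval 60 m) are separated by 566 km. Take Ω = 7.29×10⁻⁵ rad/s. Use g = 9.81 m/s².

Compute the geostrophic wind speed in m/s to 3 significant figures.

Coriolis parameter at 22°N:
f = 2Ω sin φ = 2 × 7.29×10⁻⁵ × sin 22° = 5.46×10⁻⁵ s⁻¹
Height gradient: |∂Z/∂n| = 60 m / 566000 m = 1.06×10⁻⁴
On a pressure surface, geostrophic balance gives V_g = (g/f)|∂Z/∂n|:
V_g = 9.81 × 1.06×10⁻⁴ / 5.46×10⁻⁵ = 19.0 m/s

19.0 m/s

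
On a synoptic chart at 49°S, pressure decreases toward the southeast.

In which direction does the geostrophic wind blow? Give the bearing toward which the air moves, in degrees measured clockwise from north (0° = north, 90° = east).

The pressure-gradient force points toward the southeast (bearing 135°).
Geostrophic balance: in the Southern Hemisphere the Coriolis force deflects motion to the left, so the geostrophic wind blows 90° to the left of the pressure-gradient force (low pressure on the right).
Rotating 135° by 90° counterclockwise gives 045° — the wind blows toward the northeast.

045°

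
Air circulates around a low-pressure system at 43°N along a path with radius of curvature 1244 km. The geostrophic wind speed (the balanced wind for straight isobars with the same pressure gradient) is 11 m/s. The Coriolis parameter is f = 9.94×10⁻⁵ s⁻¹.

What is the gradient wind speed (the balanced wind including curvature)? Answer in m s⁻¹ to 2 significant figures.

10 m s⁻¹

Around a low, centrifugal force acts outward with Coriolis, so pressure-gradient force balances both:
(1/ρ)|∂P/∂n| = fV + V²/R  →  V² + fR·V − fR·V_g = 0
With fR = 9.94×10⁻⁵ × 1244×10³ m = 124 m/s:
V = [−fR + √((fR)² + 4 fR V_g)]/2 = [−124 + √(124² + 4×124×11)]/2 = 10.2 m/s
Subgeostrophic (V < V_g = 11 m/s), as expected around a low.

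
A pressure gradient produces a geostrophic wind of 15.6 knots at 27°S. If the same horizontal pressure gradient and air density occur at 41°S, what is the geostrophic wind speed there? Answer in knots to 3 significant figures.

10.8 knots

With the same pressure gradient and density, V_g ∝ 1/f ∝ 1/sin φ.
V₂ = V₁ · sin φ₁ / sin φ₂ = 15.6 × sin 27° / sin 41°
V₂ = 15.6 × 0.4540/0.6561 = 10.8 knots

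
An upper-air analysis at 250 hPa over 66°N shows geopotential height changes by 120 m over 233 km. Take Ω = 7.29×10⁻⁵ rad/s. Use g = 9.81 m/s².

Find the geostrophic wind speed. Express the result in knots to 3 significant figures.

73.7 knots

Coriolis parameter at 66°N:
f = 2Ω sin φ = 2 × 7.29×10⁻⁵ × sin 66° = 1.33×10⁻⁴ s⁻¹
Height gradient: |∂Z/∂n| = 120 m / 233000 m = 5.15×10⁻⁴
On a pressure surface, geostrophic balance gives V_g = (g/f)|∂Z/∂n|:
V_g = 9.81 × 5.15×10⁻⁴ / 1.33×10⁻⁴ = 37.9 m/s
Converting: 37.9 m/s × 1.944 = 73.7 knots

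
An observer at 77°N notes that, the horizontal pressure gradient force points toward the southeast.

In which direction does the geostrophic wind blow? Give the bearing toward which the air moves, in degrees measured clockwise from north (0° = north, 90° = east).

225°

The pressure-gradient force points toward the southeast (bearing 135°).
Geostrophic balance: in the Northern Hemisphere the Coriolis force deflects motion to the right, so the geostrophic wind blows 90° to the right of the pressure-gradient force (low pressure on the left).
Rotating 135° by 90° clockwise gives 225° — the wind blows toward the southwest.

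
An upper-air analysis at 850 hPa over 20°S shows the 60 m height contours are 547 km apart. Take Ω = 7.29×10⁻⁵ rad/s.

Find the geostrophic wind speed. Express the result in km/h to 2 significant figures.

Coriolis parameter at 20°S:
f = 2Ω sin φ = 2 × 7.29×10⁻⁵ × sin 20° = 4.99×10⁻⁵ s⁻¹
Height gradient: |∂Z/∂n| = 60 m / 547000 m = 1.10×10⁻⁴
On a pressure surface, geostrophic balance gives V_g = (g/f)|∂Z/∂n|:
V_g = 9.81 × 1.10×10⁻⁴ / 4.99×10⁻⁵ = 21.6 m/s
Converting: 21.6 m/s × 3.6 = 78 km/h

78 km/h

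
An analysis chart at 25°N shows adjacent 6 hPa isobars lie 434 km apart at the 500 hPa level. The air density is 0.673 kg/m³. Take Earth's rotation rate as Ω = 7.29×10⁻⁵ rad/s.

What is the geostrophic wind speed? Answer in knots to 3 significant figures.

Coriolis parameter at 25°N:
f = 2Ω sin φ = 2 × 7.29×10⁻⁵ × sin 25° = 6.16×10⁻⁵ s⁻¹
Pressure gradient: |∂P/∂n| = 600 Pa / 434000 m = 1.38×10⁻³ Pa/m
Geostrophic balance (pressure-gradient force = Coriolis force):
V_g = (1/(fρ)) |∂P/∂n| = 1.38×10⁻³ / (6.16×10⁻⁵ × 0.673) = 33.3 m/s
Converting: 33.3 m/s × 1.944 = 64.8 knots

64.8 knots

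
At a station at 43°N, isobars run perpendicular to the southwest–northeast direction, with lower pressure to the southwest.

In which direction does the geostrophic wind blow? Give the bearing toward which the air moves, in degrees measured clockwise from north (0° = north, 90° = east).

The pressure-gradient force points toward the southwest (bearing 225°).
Geostrophic balance: in the Northern Hemisphere the Coriolis force deflects motion to the right, so the geostrophic wind blows 90° to the right of the pressure-gradient force (low pressure on the left).
Rotating 225° by 90° clockwise gives 315° — the wind blows toward the northwest.

315°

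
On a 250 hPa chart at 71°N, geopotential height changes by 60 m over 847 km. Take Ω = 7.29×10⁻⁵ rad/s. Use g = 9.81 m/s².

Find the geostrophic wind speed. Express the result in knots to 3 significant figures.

Coriolis parameter at 71°N:
f = 2Ω sin φ = 2 × 7.29×10⁻⁵ × sin 71° = 1.38×10⁻⁴ s⁻¹
Height gradient: |∂Z/∂n| = 60 m / 847000 m = 7.08×10⁻⁵
On a pressure surface, geostrophic balance gives V_g = (g/f)|∂Z/∂n|:
V_g = 9.81 × 7.08×10⁻⁵ / 1.38×10⁻⁴ = 5.04 m/s
Converting: 5.04 m/s × 1.944 = 9.80 knots

9.80 knots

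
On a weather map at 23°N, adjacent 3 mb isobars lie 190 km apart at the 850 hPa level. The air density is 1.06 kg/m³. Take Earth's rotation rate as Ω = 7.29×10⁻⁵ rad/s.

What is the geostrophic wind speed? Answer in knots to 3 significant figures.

50.8 knots

Coriolis parameter at 23°N:
f = 2Ω sin φ = 2 × 7.29×10⁻⁵ × sin 23° = 5.70×10⁻⁵ s⁻¹
Pressure gradient: |∂P/∂n| = 300 Pa / 190000 m = 1.58×10⁻³ Pa/m
Geostrophic balance (pressure-gradient force = Coriolis force):
V_g = (1/(fρ)) |∂P/∂n| = 1.58×10⁻³ / (5.70×10⁻⁵ × 1.06) = 26.1 m/s
Converting: 26.1 m/s × 1.944 = 50.8 knots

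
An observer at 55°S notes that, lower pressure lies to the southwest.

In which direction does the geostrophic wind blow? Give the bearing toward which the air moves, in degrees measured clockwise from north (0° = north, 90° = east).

The pressure-gradient force points toward the southwest (bearing 225°).
Geostrophic balance: in the Southern Hemisphere the Coriolis force deflects motion to the left, so the geostrophic wind blows 90° to the left of the pressure-gradient force (low pressure on the right).
Rotating 225° by 90° counterclockwise gives 135° — the wind blows toward the southeast.

135°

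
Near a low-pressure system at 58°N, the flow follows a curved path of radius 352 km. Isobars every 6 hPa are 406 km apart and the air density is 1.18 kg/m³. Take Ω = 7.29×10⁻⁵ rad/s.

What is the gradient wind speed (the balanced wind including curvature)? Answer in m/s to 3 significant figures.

Coriolis parameter at 58°N:
f = 2Ω sin φ = 2 × 7.29×10⁻⁵ × sin 58° = 1.24×10⁻⁴ s⁻¹
Pressure gradient: |∂P/∂n| = 600 Pa / 406000 m = 1.48×10⁻³ Pa/m
Geostrophic speed: V_g = |∂P/∂n|/(fρ) = 1.48×10⁻³/(1.24×10⁻⁴ × 1.18) = 10.1 m/s
Around a low, centrifugal force acts outward with Coriolis, so pressure-gradient force balances both:
(1/ρ)|∂P/∂n| = fV + V²/R  →  V² + fR·V − fR·V_g = 0
With fR = 1.24×10⁻⁴ × 352×10³ m = 43.5 m/s:
V = [−fR + √((fR)² + 4 fR V_g)]/2 = [−43.5 + √(43.5² + 4×43.5×10.1)]/2 = 8.48 m/s
Subgeostrophic (V < V_g = 10.1 m/s), as expected around a low.

8.48 m/s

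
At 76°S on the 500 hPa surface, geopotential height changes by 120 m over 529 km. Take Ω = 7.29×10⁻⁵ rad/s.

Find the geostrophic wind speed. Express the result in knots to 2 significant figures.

31 knots

Coriolis parameter at 76°S:
f = 2Ω sin φ = 2 × 7.29×10⁻⁵ × sin 76° = 1.41×10⁻⁴ s⁻¹
Height gradient: |∂Z/∂n| = 120 m / 529000 m = 2.27×10⁻⁴
On a pressure surface, geostrophic balance gives V_g = (g/f)|∂Z/∂n|:
V_g = 9.81 × 2.27×10⁻⁴ / 1.41×10⁻⁴ = 15.7 m/s
Converting: 15.7 m/s × 1.944 = 31 knots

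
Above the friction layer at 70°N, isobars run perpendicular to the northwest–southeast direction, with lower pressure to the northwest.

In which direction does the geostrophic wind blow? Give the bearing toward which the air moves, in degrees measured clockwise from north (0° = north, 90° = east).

045°

The pressure-gradient force points toward the northwest (bearing 315°).
Geostrophic balance: in the Northern Hemisphere the Coriolis force deflects motion to the right, so the geostrophic wind blows 90° to the right of the pressure-gradient force (low pressure on the left).
Rotating 315° by 90° clockwise gives 045° — the wind blows toward the northeast.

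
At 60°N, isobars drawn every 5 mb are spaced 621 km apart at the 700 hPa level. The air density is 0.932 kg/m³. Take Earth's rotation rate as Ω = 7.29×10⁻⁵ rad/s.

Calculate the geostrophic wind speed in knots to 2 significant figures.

Coriolis parameter at 60°N:
f = 2Ω sin φ = 2 × 7.29×10⁻⁵ × sin 60° = 1.26×10⁻⁴ s⁻¹
Pressure gradient: |∂P/∂n| = 500 Pa / 621000 m = 8.05×10⁻⁴ Pa/m
Geostrophic balance (pressure-gradient force = Coriolis force):
V_g = (1/(fρ)) |∂P/∂n| = 8.05×10⁻⁴ / (1.26×10⁻⁴ × 0.932) = 6.84 m/s
Converting: 6.84 m/s × 1.944 = 13 knots

13 knots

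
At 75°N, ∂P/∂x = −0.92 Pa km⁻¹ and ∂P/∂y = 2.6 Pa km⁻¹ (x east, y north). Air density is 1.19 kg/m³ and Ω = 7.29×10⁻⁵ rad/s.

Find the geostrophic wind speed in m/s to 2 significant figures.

Coriolis parameter at 75°N:
f = 2Ω sin φ = 2 × 7.29×10⁻⁵ × sin 75° = 1.41×10⁻⁴ s⁻¹
Component geostrophic relations (x east, y north):
u_g = −(1/(fρ)) ∂P/∂y,  v_g = (1/(fρ)) ∂P/∂x
u_g = −(2.6×10⁻³)/(1.41×10⁻⁴ × 1.19) = −15.5 m/s;  v_g = (−0.92×10⁻³)/(1.41×10⁻⁴ × 1.19) = −5.49 m/s
|V_g| = √(u_g² + v_g²) = 16.5 m/s

16 m/s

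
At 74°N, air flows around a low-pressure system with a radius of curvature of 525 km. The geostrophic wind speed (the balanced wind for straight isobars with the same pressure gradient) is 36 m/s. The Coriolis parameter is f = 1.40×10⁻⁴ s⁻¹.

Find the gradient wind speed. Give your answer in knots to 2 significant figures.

Around a low, centrifugal force acts outward with Coriolis, so pressure-gradient force balances both:
(1/ρ)|∂P/∂n| = fV + V²/R  →  V² + fR·V − fR·V_g = 0
With fR = 1.40×10⁻⁴ × 525×10³ m = 73.5 m/s:
V = [−fR + √((fR)² + 4 fR V_g)]/2 = [−73.5 + √(73.5² + 4×73.5×36)]/2 = 26.5 m/s
Subgeostrophic (V < V_g = 36 m/s), as expected around a low.
Converting: 26.5 m/s × 1.944 = 51 knots

51 knots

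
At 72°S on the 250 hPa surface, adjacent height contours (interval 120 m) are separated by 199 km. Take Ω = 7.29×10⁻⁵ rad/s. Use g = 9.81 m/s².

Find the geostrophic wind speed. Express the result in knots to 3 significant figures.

Coriolis parameter at 72°S:
f = 2Ω sin φ = 2 × 7.29×10⁻⁵ × sin 72° = 1.39×10⁻⁴ s⁻¹
Height gradient: |∂Z/∂n| = 120 m / 199000 m = 6.03×10⁻⁴
On a pressure surface, geostrophic balance gives V_g = (g/f)|∂Z/∂n|:
V_g = 9.81 × 6.03×10⁻⁴ / 1.39×10⁻⁴ = 42.7 m/s
Converting: 42.7 m/s × 1.944 = 82.9 knots

82.9 knots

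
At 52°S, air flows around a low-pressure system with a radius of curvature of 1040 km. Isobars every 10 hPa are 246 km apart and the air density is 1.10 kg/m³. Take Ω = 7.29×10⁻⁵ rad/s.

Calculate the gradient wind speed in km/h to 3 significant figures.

Coriolis parameter at 52°S:
f = 2Ω sin φ = 2 × 7.29×10⁻⁵ × sin 52° = 1.15×10⁻⁴ s⁻¹
Pressure gradient: |∂P/∂n| = 1000 Pa / 246000 m = 4.07×10⁻³ Pa/m
Geostrophic speed: V_g = |∂P/∂n|/(fρ) = 4.07×10⁻³/(1.15×10⁻⁴ × 1.10) = 32.2 m/s
Around a low, centrifugal force acts outward with Coriolis, so pressure-gradient force balances both:
(1/ρ)|∂P/∂n| = fV + V²/R  →  V² + fR·V − fR·V_g = 0
With fR = 1.15×10⁻⁴ × 1040×10³ m = 119 m/s:
V = [−fR + √((fR)² + 4 fR V_g)]/2 = [−119 + √(119² + 4×119×32.2)]/2 = 26.4 m/s
Subgeostrophic (V < V_g = 32.2 m/s), as expected around a low.
Converting: 26.4 m/s × 3.6 = 94.9 km/h

94.9 km/h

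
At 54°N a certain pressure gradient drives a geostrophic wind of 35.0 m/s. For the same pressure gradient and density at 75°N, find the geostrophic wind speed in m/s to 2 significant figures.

29 m/s

With the same pressure gradient and density, V_g ∝ 1/f ∝ 1/sin φ.
V₂ = V₁ · sin φ₁ / sin φ₂ = 35.0 × sin 54° / sin 75°
V₂ = 35.0 × 0.8090/0.9659 = 29 m/s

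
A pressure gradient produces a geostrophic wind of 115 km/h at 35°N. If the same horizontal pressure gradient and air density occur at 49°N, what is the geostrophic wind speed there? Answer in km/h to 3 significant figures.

With the same pressure gradient and density, V_g ∝ 1/f ∝ 1/sin φ.
V₂ = V₁ · sin φ₁ / sin φ₂ = 115 × sin 35° / sin 49°
V₂ = 115 × 0.5736/0.7547 = 87.4 km/h

87.4 km/h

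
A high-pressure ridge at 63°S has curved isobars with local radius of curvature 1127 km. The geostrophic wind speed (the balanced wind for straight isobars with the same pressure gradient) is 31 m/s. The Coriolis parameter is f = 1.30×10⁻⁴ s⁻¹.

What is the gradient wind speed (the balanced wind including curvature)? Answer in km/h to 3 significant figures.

Around a high, pressure-gradient force acts outward with centrifugal, so Coriolis balances both:
fV = (1/ρ)|∂P/∂n| + V²/R  →  V² − fR·V + fR·V_g = 0
With fR = 1.30×10⁻⁴ × 1127×10³ m = 147 m/s:
V = [fR − √((fR)² − 4 fR V_g)]/2 = [147 − √(147² − 4×147×31)]/2 = 44.5 m/s
Supergeostrophic (V > V_g = 31 m/s), as expected around a high.
Converting: 44.5 m/s × 3.6 = 160 km/h

160 km/h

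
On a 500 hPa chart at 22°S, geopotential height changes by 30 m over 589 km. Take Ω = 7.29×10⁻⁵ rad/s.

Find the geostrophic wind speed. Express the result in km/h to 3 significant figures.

32.9 km/h

Coriolis parameter at 22°S:
f = 2Ω sin φ = 2 × 7.29×10⁻⁵ × sin 22° = 5.46×10⁻⁵ s⁻¹
Height gradient: |∂Z/∂n| = 30 m / 589000 m = 5.09×10⁻⁵
On a pressure surface, geostrophic balance gives V_g = (g/f)|∂Z/∂n|:
V_g = 9.81 × 5.09×10⁻⁵ / 5.46×10⁻⁵ = 9.15 m/s
Converting: 9.15 m/s × 3.6 = 32.9 km/h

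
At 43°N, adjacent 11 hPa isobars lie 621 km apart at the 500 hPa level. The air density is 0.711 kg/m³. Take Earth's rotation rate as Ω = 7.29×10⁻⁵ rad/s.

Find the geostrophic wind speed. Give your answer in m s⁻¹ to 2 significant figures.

25 m s⁻¹

Coriolis parameter at 43°N:
f = 2Ω sin φ = 2 × 7.29×10⁻⁵ × sin 43° = 9.94×10⁻⁵ s⁻¹
Pressure gradient: |∂P/∂n| = 1100 Pa / 621000 m = 1.77×10⁻³ Pa/m
Geostrophic balance (pressure-gradient force = Coriolis force):
V_g = (1/(fρ)) |∂P/∂n| = 1.77×10⁻³ / (9.94×10⁻⁵ × 0.711) = 25.1 m/s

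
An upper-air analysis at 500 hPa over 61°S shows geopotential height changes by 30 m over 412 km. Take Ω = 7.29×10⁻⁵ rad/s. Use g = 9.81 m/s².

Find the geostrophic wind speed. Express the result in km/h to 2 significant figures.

Coriolis parameter at 61°S:
f = 2Ω sin φ = 2 × 7.29×10⁻⁵ × sin 61° = 1.28×10⁻⁴ s⁻¹
Height gradient: |∂Z/∂n| = 30 m / 412000 m = 7.28×10⁻⁵
On a pressure surface, geostrophic balance gives V_g = (g/f)|∂Z/∂n|:
V_g = 9.81 × 7.28×10⁻⁵ / 1.28×10⁻⁴ = 5.60 m/s
Converting: 5.60 m/s × 3.6 = 20 km/h

20 km/h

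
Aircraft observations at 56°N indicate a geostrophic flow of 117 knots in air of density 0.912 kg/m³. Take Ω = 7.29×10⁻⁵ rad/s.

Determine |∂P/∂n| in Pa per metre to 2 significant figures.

6.6×10⁻³ Pa/m

Coriolis parameter at 56°N:
f = 2Ω sin φ = 2 × 7.29×10⁻⁵ × sin 56° = 1.21×10⁻⁴ s⁻¹
Wind speed in SI: 117 knots = 60.2 m/s
Geostrophic balance rearranged: |∂P/∂n| = f ρ V_g
|∂P/∂n| = 1.21×10⁻⁴ × 0.912 × 60.2 = 6.64×10⁻³ Pa/m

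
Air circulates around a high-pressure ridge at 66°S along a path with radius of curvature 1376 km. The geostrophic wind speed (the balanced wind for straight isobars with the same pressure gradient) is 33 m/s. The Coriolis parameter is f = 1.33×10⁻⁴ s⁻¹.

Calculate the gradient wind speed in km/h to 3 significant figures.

Around a high, pressure-gradient force acts outward with centrifugal, so Coriolis balances both:
fV = (1/ρ)|∂P/∂n| + V²/R  →  V² − fR·V + fR·V_g = 0
With fR = 1.33×10⁻⁴ × 1376×10³ m = 183 m/s:
V = [fR − √((fR)² − 4 fR V_g)]/2 = [183 − √(183² − 4×183×33)]/2 = 43.2 m/s
Supergeostrophic (V > V_g = 33 m/s), as expected around a high.
Converting: 43.2 m/s × 3.6 = 156 km/h

156 km/h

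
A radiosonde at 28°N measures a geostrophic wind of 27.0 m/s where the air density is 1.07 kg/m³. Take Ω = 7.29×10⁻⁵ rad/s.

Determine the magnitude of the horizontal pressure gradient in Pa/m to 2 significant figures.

Coriolis parameter at 28°N:
f = 2Ω sin φ = 2 × 7.29×10⁻⁵ × sin 28° = 6.84×10⁻⁵ s⁻¹
Geostrophic balance rearranged: |∂P/∂n| = f ρ V_g
|∂P/∂n| = 6.84×10⁻⁵ × 1.07 × 27.0 = 1.98×10⁻³ Pa/m

2.0×10⁻³ Pa/m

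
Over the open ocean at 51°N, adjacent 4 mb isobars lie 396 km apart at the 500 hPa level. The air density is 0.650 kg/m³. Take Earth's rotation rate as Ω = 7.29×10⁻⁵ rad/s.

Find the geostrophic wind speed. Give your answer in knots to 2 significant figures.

Coriolis parameter at 51°N:
f = 2Ω sin φ = 2 × 7.29×10⁻⁵ × sin 51° = 1.13×10⁻⁴ s⁻¹
Pressure gradient: |∂P/∂n| = 400 Pa / 396000 m = 1.01×10⁻³ Pa/m
Geostrophic balance (pressure-gradient force = Coriolis force):
V_g = (1/(fρ)) |∂P/∂n| = 1.01×10⁻³ / (1.13×10⁻⁴ × 0.650) = 13.7 m/s
Converting: 13.7 m/s × 1.944 = 27 knots

27 knots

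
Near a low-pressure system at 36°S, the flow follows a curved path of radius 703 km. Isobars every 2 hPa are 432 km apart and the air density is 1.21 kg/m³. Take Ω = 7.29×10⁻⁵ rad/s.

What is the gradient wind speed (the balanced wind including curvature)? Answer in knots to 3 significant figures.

Coriolis parameter at 36°S:
f = 2Ω sin φ = 2 × 7.29×10⁻⁵ × sin 36° = 8.57×10⁻⁵ s⁻¹
Pressure gradient: |∂P/∂n| = 200 Pa / 432000 m = 4.63×10⁻⁴ Pa/m
Geostrophic speed: V_g = |∂P/∂n|/(fρ) = 4.63×10⁻⁴/(8.57×10⁻⁵ × 1.21) = 4.46 m/s
Around a low, centrifugal force acts outward with Coriolis, so pressure-gradient force balances both:
(1/ρ)|∂P/∂n| = fV + V²/R  →  V² + fR·V − fR·V_g = 0
With fR = 8.57×10⁻⁵ × 703×10³ m = 60.2 m/s:
V = [−fR + √((fR)² + 4 fR V_g)]/2 = [−60.2 + √(60.2² + 4×60.2×4.46)]/2 = 4.18 m/s
Subgeostrophic (V < V_g = 4.46 m/s), as expected around a low.
Converting: 4.18 m/s × 1.944 = 8.12 knots

8.12 knots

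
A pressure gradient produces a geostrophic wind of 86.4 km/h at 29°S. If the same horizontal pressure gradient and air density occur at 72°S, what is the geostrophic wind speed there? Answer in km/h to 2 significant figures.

With the same pressure gradient and density, V_g ∝ 1/f ∝ 1/sin φ.
V₂ = V₁ · sin φ₁ / sin φ₂ = 86.4 × sin 29° / sin 72°
V₂ = 86.4 × 0.4848/0.9511 = 44 km/h

44 km/h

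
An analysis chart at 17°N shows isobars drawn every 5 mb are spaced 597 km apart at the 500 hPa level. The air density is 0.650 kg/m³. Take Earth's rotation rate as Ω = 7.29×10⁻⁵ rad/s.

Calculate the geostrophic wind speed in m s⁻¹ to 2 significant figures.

30 m s⁻¹

Coriolis parameter at 17°N:
f = 2Ω sin φ = 2 × 7.29×10⁻⁵ × sin 17° = 4.26×10⁻⁵ s⁻¹
Pressure gradient: |∂P/∂n| = 500 Pa / 597000 m = 8.38×10⁻⁴ Pa/m
Geostrophic balance (pressure-gradient force = Coriolis force):
V_g = (1/(fρ)) |∂P/∂n| = 8.38×10⁻⁴ / (4.26×10⁻⁵ × 0.650) = 30.2 m/s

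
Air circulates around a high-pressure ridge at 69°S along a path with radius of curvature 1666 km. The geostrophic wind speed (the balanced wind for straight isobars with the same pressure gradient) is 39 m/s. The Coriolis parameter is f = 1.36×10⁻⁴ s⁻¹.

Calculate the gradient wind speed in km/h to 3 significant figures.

180 km/h

Around a high, pressure-gradient force acts outward with centrifugal, so Coriolis balances both:
fV = (1/ρ)|∂P/∂n| + V²/R  →  V² − fR·V + fR·V_g = 0
With fR = 1.36×10⁻⁴ × 1666×10³ m = 227 m/s:
V = [fR − √((fR)² − 4 fR V_g)]/2 = [227 − √(227² − 4×227×39)]/2 = 50.1 m/s
Supergeostrophic (V > V_g = 39 m/s), as expected around a high.
Converting: 50.1 m/s × 3.6 = 180 km/h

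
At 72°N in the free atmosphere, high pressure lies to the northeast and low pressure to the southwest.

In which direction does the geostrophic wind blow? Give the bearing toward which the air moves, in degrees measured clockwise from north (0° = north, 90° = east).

The pressure-gradient force points toward the southwest (bearing 225°).
Geostrophic balance: in the Northern Hemisphere the Coriolis force deflects motion to the right, so the geostrophic wind blows 90° to the right of the pressure-gradient force (low pressure on the left).
Rotating 225° by 90° clockwise gives 315° — the wind blows toward the northwest.

315°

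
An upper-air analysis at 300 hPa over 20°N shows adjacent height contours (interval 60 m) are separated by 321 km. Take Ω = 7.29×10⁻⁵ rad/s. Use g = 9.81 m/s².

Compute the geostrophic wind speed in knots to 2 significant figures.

Coriolis parameter at 20°N:
f = 2Ω sin φ = 2 × 7.29×10⁻⁵ × sin 20° = 4.99×10⁻⁵ s⁻¹
Height gradient: |∂Z/∂n| = 60 m / 321000 m = 1.87×10⁻⁴
On a pressure surface, geostrophic balance gives V_g = (g/f)|∂Z/∂n|:
V_g = 9.81 × 1.87×10⁻⁴ / 4.99×10⁻⁵ = 36.8 m/s
Converting: 36.8 m/s × 1.944 = 71 knots

71 knots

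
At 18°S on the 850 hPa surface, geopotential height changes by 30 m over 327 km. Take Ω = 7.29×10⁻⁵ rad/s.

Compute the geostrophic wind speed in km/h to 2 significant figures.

Coriolis parameter at 18°S:
f = 2Ω sin φ = 2 × 7.29×10⁻⁵ × sin 18° = 4.51×10⁻⁵ s⁻¹
Height gradient: |∂Z/∂n| = 30 m / 327000 m = 9.17×10⁻⁵
On a pressure surface, geostrophic balance gives V_g = (g/f)|∂Z/∂n|:
V_g = 9.81 × 9.17×10⁻⁵ / 4.51×10⁻⁵ = 20.0 m/s
Converting: 20.0 m/s × 3.6 = 72 km/h

72 km/h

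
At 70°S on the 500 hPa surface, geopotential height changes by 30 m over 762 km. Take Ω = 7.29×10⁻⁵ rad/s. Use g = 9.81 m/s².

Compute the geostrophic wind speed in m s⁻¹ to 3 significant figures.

Coriolis parameter at 70°S:
f = 2Ω sin φ = 2 × 7.29×10⁻⁵ × sin 70° = 1.37×10⁻⁴ s⁻¹
Height gradient: |∂Z/∂n| = 30 m / 762000 m = 3.94×10⁻⁵
On a pressure surface, geostrophic balance gives V_g = (g/f)|∂Z/∂n|:
V_g = 9.81 × 3.94×10⁻⁵ / 1.37×10⁻⁴ = 2.82 m/s

2.82 m s⁻¹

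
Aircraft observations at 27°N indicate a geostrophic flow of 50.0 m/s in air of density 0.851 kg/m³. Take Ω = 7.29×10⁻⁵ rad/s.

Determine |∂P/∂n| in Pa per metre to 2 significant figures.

Coriolis parameter at 27°N:
f = 2Ω sin φ = 2 × 7.29×10⁻⁵ × sin 27° = 6.62×10⁻⁵ s⁻¹
Geostrophic balance rearranged: |∂P/∂n| = f ρ V_g
|∂P/∂n| = 6.62×10⁻⁵ × 0.851 × 50.0 = 2.82×10⁻³ Pa/m

2.8×10⁻³ Pa/m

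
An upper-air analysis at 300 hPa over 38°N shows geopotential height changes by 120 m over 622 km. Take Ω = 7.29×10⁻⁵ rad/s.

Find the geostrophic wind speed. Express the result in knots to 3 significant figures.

41.0 knots

Coriolis parameter at 38°N:
f = 2Ω sin φ = 2 × 7.29×10⁻⁵ × sin 38° = 8.98×10⁻⁵ s⁻¹
Height gradient: |∂Z/∂n| = 120 m / 622000 m = 1.93×10⁻⁴
On a pressure surface, geostrophic balance gives V_g = (g/f)|∂Z/∂n|:
V_g = 9.81 × 1.93×10⁻⁴ / 8.98×10⁻⁵ = 21.1 m/s
Converting: 21.1 m/s × 1.944 = 41.0 knots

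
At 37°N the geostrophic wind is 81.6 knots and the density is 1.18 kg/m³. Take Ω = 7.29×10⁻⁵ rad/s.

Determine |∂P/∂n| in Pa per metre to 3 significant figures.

Coriolis parameter at 37°N:
f = 2Ω sin φ = 2 × 7.29×10⁻⁵ × sin 37° = 8.77×10⁻⁵ s⁻¹
Wind speed in SI: 81.6 knots = 42.0 m/s
Geostrophic balance rearranged: |∂P/∂n| = f ρ V_g
|∂P/∂n| = 8.77×10⁻⁵ × 1.18 × 42.0 = 4.35×10⁻³ Pa/m

4.35×10⁻³ Pa/m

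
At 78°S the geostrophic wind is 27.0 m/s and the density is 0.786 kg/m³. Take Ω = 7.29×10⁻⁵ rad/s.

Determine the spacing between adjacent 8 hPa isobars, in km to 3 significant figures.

Coriolis parameter at 78°S:
f = 2Ω sin φ = 2 × 7.29×10⁻⁵ × sin 78° = 1.43×10⁻⁴ s⁻¹
Geostrophic balance rearranged: |∂P/∂n| = f ρ V_g
|∂P/∂n| = 1.43×10⁻⁴ × 0.786 × 27.0 = 3.03×10⁻³ Pa/m
Isobar spacing: Δn = ΔP/|∂P/∂n| = 800 Pa / 3.03×10⁻³ Pa/m = 264327 m ≈ 264 km

264 km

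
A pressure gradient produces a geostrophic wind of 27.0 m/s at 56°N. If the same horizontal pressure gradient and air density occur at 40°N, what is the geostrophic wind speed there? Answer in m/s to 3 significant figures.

With the same pressure gradient and density, V_g ∝ 1/f ∝ 1/sin φ.
V₂ = V₁ · sin φ₁ / sin φ₂ = 27.0 × sin 56° / sin 40°
V₂ = 27.0 × 0.8290/0.6428 = 34.8 m/s

34.8 m/s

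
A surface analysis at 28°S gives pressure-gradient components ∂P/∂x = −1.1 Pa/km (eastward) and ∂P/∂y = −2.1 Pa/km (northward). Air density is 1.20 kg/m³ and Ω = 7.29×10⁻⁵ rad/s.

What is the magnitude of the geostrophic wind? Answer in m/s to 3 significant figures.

28.9 m/s

Coriolis parameter at 28°S:
f = 2Ω sin φ = 2 × 7.29×10⁻⁵ × sin 28° = 6.84×10⁻⁵ s⁻¹
In the Southern Hemisphere f is negative: f = −6.84×10⁻⁵ s⁻¹.
Component geostrophic relations (x east, y north):
u_g = −(1/(fρ)) ∂P/∂y,  v_g = (1/(fρ)) ∂P/∂x
u_g = −(−2.1×10⁻³)/(−6.84×10⁻⁵ × 1.20) = −25.6 m/s;  v_g = (−1.1×10⁻³)/(−6.84×10⁻⁵ × 1.20) = 13.4 m/s
|V_g| = √(u_g² + v_g²) = 28.9 m/s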